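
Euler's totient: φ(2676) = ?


2676 = 2^2 × 3 × 223
Prime factors: 2, 3, 223
φ(2676) = 2676 × (1-1/2) × (1-1/3) × (1-1/223)
= 2676 × 1/2 × 2/3 × 222/223 = 888

φ(2676) = 888


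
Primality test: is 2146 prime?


2146 / 2 = 1073 (exact division)
2146 is NOT prime.

No, 2146 is not prime


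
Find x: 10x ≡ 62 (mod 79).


GCD(10, 79) = 1, unique solution
a^(-1) mod 79 = 8
x = 8 * 62 mod 79 = 22

x ≡ 22 (mod 79)


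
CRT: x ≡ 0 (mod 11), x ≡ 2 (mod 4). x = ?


M = 11*4 = 44
M1 = M/11 = 4, M2 = M/4 = 11
M1^(-1) mod 11 = 3, M2^(-1) mod 4 = 3
x = 0*4*3 + 2*11*3 = 66
66 mod 44 = 22
Check: 22 mod 11 = 0 ✓, 22 mod 4 = 2 ✓

x ≡ 22 (mod 44)


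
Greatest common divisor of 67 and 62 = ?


67 = 1 * 62 + 5
62 = 12 * 5 + 2
5 = 2 * 2 + 1
2 = 2 * 1 + 0
GCD = 1


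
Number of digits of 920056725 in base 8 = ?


920056725 in base 8 = 6665571625
Number of digits = 10

10 digits (base 8)


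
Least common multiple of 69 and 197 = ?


GCD(69, 197) = 1
LCM = 69*197/1 = 13593/1 = 13593

LCM = 13593


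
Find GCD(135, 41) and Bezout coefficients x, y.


Tabular extended Euclidean (each row: r = 135*s + 41*t):
r=135, s=1, t=0
r=41, s=0, t=1
q=3: r=12, s=1, t=-3   [135*(1) + 41*(-3) = 12]
q=3: r=5, s=-3, t=10   [135*(-3) + 41*(10) = 5]
q=2: r=2, s=7, t=-23   [135*(7) + 41*(-23) = 2]
q=2: r=1, s=-17, t=56   [135*(-17) + 41*(56) = 1]
q=2: r=0, s=41, t=-135   [135*(41) + 41*(-135) = 0]
GCD = 1; from the row with r=1: x=-17, y=56
Check: 135*(-17) + 41*(56) = -2295 + 2296 = 1

GCD = 1, x = -17, y = 56


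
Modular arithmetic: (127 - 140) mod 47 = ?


127 - 140 = -13
-13 mod 47 = 34


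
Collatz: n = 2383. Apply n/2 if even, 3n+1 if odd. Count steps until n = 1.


2383 → 7150 → 3575 → 10726 → 5363 → 16090 → 8045 → 24136 → 12068 → 6034 → 3017 → 9052 → 4526 → 2263 → 6790 → 3395 → 10186 → 5093 → 15280 → 7640 → 3820 → 1910 → 955 → 2866 → 1433 → 4300 → 2150 → 1075 → 3226 → 1613 → 4840 → 2420 → 1210 → 605 → 1816 → 908 → 454 → 227 → 682 → 341 → 1024 → 512 → 256 → 128 → 64 → 32 → 16 → 8 → 4 → 2 → 1
Total steps = 50

50 steps


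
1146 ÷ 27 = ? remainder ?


1146 = 27 * 42 + 12
Check: 1134 + 12 = 1146

q = 42, r = 12


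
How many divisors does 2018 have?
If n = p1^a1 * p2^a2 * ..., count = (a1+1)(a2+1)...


2018 = 2^1 × 1009^1
d(2018) = (1+1) × (1+1) = 4

4 divisors


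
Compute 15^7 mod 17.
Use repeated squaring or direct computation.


15^1 mod 17 = 15
15^2 mod 17 = 4
15^3 mod 17 = 9
15^4 mod 17 = 16
15^5 mod 17 = 2
15^6 mod 17 = 13
15^7 mod 17 = 8


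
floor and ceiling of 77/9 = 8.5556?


77/9 = 8.5556
floor = 8
ceil = 9

floor = 8, ceil = 9


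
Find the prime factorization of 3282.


3282 / 2 = 1641
1641 / 3 = 547
547 / 547 = 1
3282 = 2 × 3 × 547


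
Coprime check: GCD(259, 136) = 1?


Euclidean algorithm:
259 = 1 * 136 + 123
136 = 1 * 123 + 13
123 = 9 * 13 + 6
13 = 2 * 6 + 1
6 = 6 * 1 + 0
GCD(259, 136) = 1

Yes, coprime (GCD = 1)


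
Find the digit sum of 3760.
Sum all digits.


3 + 7 + 6 + 0 = 16


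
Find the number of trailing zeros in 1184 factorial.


floor(1184/5) = 236
floor(1184/25) = 47
floor(1184/125) = 9
floor(1184/625) = 1
Total = 293

293 trailing zeros


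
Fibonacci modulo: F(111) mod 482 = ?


F(k) mod 482 for k=1..111:
1, 1, 2, 3, 5, 8, 13, 21, 34, 55, 89, 144, 233, 377, 128, 23, 151, 174, 325, 17, 342, 359, 219, 96, 315, 411, 244, 173, 417, 108, 43, 151, 194, 345, 57, 402, 459, 379, 356, 253, 127, 380, 25, 405, 430, 353, 301, 172, 473, 163, 154, 317, 471, 306, 295, 119, 414, 51, 465, 34, 17, 51, 68, 119, 187, 306, 11, 317, 328, 163, 9, 172, 181, 353, 52, 405, 457, 380, 355, 253, 126, 379, 23, 402, 425, 345, 288, 151, 439, 108, 65, 173, 238, 411, 167, 96, 263, 359, 140, 17, 157, 174, 331, 23, 354, 377, 249, 144, 393, 55, 448
F(111) mod 482 = 448


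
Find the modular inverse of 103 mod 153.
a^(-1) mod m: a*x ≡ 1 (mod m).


Use the extended Euclidean algorithm on (153, 103); each row r = 153*s + 103*t:
r=153, s=1, t=0
r=103, s=0, t=1
q=1: r=50, s=1, t=-1   [153*(1) + 103*(-1) = 50]
q=2: r=3, s=-2, t=3   [153*(-2) + 103*(3) = 3]
q=16: r=2, s=33, t=-49   [153*(33) + 103*(-49) = 2]
q=1: r=1, s=-35, t=52   [153*(-35) + 103*(52) = 1]
q=2: r=0, s=103, t=-153   [153*(103) + 103*(-153) = 0]
GCD = 1 with t = 52, so 103*(52) ≡ 1 (mod 153)
Inverse = 52 mod 153 = 52
Check: 103 * 52 = 5356 ≡ 1 (mod 153)

103^(-1) ≡ 52 (mod 153)


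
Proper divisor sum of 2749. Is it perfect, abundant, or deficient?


Proper divisors: 1
Sum = 1 = 1
1 < 2749 → deficient

s(2749) = 1 (deficient)


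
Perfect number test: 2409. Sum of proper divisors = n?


Proper divisors of 2409: 1, 3, 11, 33, 73, 219, 803
Sum = 1 + 3 + 11 + 33 + 73 + 219 + 803 = 1143

No, 2409 is not perfect (1143 ≠ 2409)


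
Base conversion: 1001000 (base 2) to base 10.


1001000 (base 2) = 72 (decimal)
72 (decimal) = 72 (base 10)


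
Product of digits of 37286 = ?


3 × 7 × 2 × 8 × 6 = 2016


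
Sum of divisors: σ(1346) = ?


Divisors of 1346: 1, 2, 673, 1346
Sum = 1 + 2 + 673 + 1346 = 2022

σ(1346) = 2022


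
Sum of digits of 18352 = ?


1 + 8 + 3 + 5 + 2 = 19


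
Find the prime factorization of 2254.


2254 / 2 = 1127
1127 / 7 = 161
161 / 7 = 23
23 / 23 = 1
2254 = 2 × 7^2 × 23


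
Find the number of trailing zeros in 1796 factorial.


floor(1796/5) = 359
floor(1796/25) = 71
floor(1796/125) = 14
floor(1796/625) = 2
Total = 446

446 trailing zeros


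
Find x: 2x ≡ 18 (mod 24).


GCD(2, 24) = 2 divides 18
Divide: 1x ≡ 9 (mod 12)
x ≡ 9 (mod 12)


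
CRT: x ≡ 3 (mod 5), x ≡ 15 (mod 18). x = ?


M = 5*18 = 90
M1 = M/5 = 18, M2 = M/18 = 5
M1^(-1) mod 5 = 2, M2^(-1) mod 18 = 11
x = 3*18*2 + 15*5*11 = 933
933 mod 90 = 33
Check: 33 mod 5 = 3 ✓, 33 mod 18 = 15 ✓

x ≡ 33 (mod 90)


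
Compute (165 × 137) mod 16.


165 × 137 = 22605
22605 mod 16 = 13


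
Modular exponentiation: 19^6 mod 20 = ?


19^1 mod 20 = 19
19^2 mod 20 = 1
19^3 mod 20 = 19
19^4 mod 20 = 1
19^5 mod 20 = 19
19^6 mod 20 = 1


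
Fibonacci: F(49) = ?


Sequence: 1, 1, 2, 3, 5, 8, 13, 21, 34, 55, 89, 144, 233, 377, 610, 987, 1597, 2584, 4181, 6765, 10946, 17711, 28657, 46368, 75025, 121393, 196418, 317811, 514229, 832040, 1346269, 2178309, 3524578, 5702887, 9227465, 14930352, 24157817, 39088169, 63245986, 102334155, 165580141, 267914296, 433494437, 701408733, 1134903170, 1836311903, 2971215073, 4807526976, 7778742049
F(49) = 7778742049


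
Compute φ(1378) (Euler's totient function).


1378 = 2 × 13 × 53
Prime factors: 2, 13, 53
φ(1378) = 1378 × (1-1/2) × (1-1/13) × (1-1/53)
= 1378 × 1/2 × 12/13 × 52/53 = 624

φ(1378) = 624


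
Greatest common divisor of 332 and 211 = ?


332 = 1 * 211 + 121
211 = 1 * 121 + 90
121 = 1 * 90 + 31
90 = 2 * 31 + 28
31 = 1 * 28 + 3
28 = 9 * 3 + 1
3 = 3 * 1 + 0
GCD = 1


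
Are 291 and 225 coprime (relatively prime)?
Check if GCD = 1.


Euclidean algorithm:
291 = 1 * 225 + 66
225 = 3 * 66 + 27
66 = 2 * 27 + 12
27 = 2 * 12 + 3
12 = 4 * 3 + 0
GCD(291, 225) = 3

No, not coprime (GCD = 3)


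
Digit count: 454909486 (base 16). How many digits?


454909486 in base 16 = 1B1D5E2E
Number of digits = 8

8 digits (base 16)


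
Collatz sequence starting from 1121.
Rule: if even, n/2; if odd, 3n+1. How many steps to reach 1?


1121 → 3364 → 1682 → 841 → 2524 → 1262 → 631 → 1894 → 947 → 2842 → 1421 → 4264 → 2132 → 1066 → 533 → 1600 → 800 → 400 → 200 → 100 → 50 → 25 → 76 → 38 → 19 → 58 → 29 → 88 → 44 → 22 → 11 → 34 → 17 → 52 → 26 → 13 → 40 → 20 → 10 → 5 → 16 → 8 → 4 → 2 → 1
Total steps = 44

44 steps


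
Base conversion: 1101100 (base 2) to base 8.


1101100 (base 2) = 108 (decimal)
108 (decimal) = 154 (base 8)


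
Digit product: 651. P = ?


6 × 5 × 1 = 30


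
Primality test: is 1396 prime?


1396 / 2 = 698 (exact division)
1396 is NOT prime.

No, 1396 is not prime


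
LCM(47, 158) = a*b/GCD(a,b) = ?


GCD(47, 158) = 1
LCM = 47*158/1 = 7426/1 = 7426

LCM = 7426


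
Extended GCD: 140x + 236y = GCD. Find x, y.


Tabular extended Euclidean (each row: r = 140*s + 236*t):
r=140, s=1, t=0
r=236, s=0, t=1
q=0: r=140, s=1, t=0   [140*(1) + 236*(0) = 140]
q=1: r=96, s=-1, t=1   [140*(-1) + 236*(1) = 96]
q=1: r=44, s=2, t=-1   [140*(2) + 236*(-1) = 44]
q=2: r=8, s=-5, t=3   [140*(-5) + 236*(3) = 8]
q=5: r=4, s=27, t=-16   [140*(27) + 236*(-16) = 4]
q=2: r=0, s=-59, t=35   [140*(-59) + 236*(35) = 0]
GCD = 4; from the row with r=4: x=27, y=-16
Check: 140*(27) + 236*(-16) = 3780 - 3776 = 4

GCD = 4, x = 27, y = -16


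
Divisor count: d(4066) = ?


4066 = 2^1 × 19^1 × 107^1
d(4066) = (1+1) × (1+1) × (1+1) = 8

8 divisors


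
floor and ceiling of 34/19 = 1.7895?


34/19 = 1.7895
floor = 1
ceil = 2

floor = 1, ceil = 2


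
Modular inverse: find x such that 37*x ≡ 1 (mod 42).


Use the extended Euclidean algorithm on (42, 37); each row r = 42*s + 37*t:
r=42, s=1, t=0
r=37, s=0, t=1
q=1: r=5, s=1, t=-1   [42*(1) + 37*(-1) = 5]
q=7: r=2, s=-7, t=8   [42*(-7) + 37*(8) = 2]
q=2: r=1, s=15, t=-17   [42*(15) + 37*(-17) = 1]
q=2: r=0, s=-37, t=42   [42*(-37) + 37*(42) = 0]
GCD = 1 with t = -17, so 37*(-17) ≡ 1 (mod 42)
Inverse = -17 mod 42 = 25
Check: 37 * 25 = 925 ≡ 1 (mod 42)

37^(-1) ≡ 25 (mod 42)


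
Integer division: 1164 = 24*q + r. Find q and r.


1164 = 24 * 48 + 12
Check: 1152 + 12 = 1164

q = 48, r = 12


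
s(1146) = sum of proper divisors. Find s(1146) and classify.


Proper divisors: 1, 2, 3, 6, 191, 382, 573
Sum = 1 + 2 + 3 + 6 + 191 + 382 + 573 = 1158
1158 > 1146 → abundant

s(1146) = 1158 (abundant)


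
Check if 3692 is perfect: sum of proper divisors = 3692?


Proper divisors of 3692: 1, 2, 4, 13, 26, 52, 71, 142, 284, 923, 1846
Sum = 1 + 2 + 4 + 13 + 26 + 52 + 71 + 142 + 284 + 923 + 1846 = 3364

No, 3692 is not perfect (3364 ≠ 3692)


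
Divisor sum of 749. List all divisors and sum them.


Divisors of 749: 1, 7, 107, 749
Sum = 1 + 7 + 107 + 749 = 864

σ(749) = 864


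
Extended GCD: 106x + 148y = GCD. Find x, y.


Tabular extended Euclidean (each row: r = 106*s + 148*t):
r=106, s=1, t=0
r=148, s=0, t=1
q=0: r=106, s=1, t=0   [106*(1) + 148*(0) = 106]
q=1: r=42, s=-1, t=1   [106*(-1) + 148*(1) = 42]
q=2: r=22, s=3, t=-2   [106*(3) + 148*(-2) = 22]
q=1: r=20, s=-4, t=3   [106*(-4) + 148*(3) = 20]
q=1: r=2, s=7, t=-5   [106*(7) + 148*(-5) = 2]
q=10: r=0, s=-74, t=53   [106*(-74) + 148*(53) = 0]
GCD = 2; from the row with r=2: x=7, y=-5
Check: 106*(7) + 148*(-5) = 742 - 740 = 2

GCD = 2, x = 7, y = -5


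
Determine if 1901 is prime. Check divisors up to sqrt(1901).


Check divisors up to sqrt(1901) = 43.6005
No divisors found.
1901 is prime.

Yes, 1901 is prime


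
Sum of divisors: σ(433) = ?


Divisors of 433: 1, 433
Sum = 1 + 433 = 434

σ(433) = 434


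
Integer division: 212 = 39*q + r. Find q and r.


212 = 39 * 5 + 17
Check: 195 + 17 = 212

q = 5, r = 17


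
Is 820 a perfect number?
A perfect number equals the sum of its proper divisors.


Proper divisors of 820: 1, 2, 4, 5, 10, 20, 41, 82, 164, 205, 410
Sum = 1 + 2 + 4 + 5 + 10 + 20 + 41 + 82 + 164 + 205 + 410 = 944

No, 820 is not perfect (944 ≠ 820)


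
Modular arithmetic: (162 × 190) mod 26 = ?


162 × 190 = 30780
30780 mod 26 = 22


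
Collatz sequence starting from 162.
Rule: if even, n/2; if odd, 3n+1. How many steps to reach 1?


162 → 81 → 244 → 122 → 61 → 184 → 92 → 46 → 23 → 70 → 35 → 106 → 53 → 160 → 80 → 40 → 20 → 10 → 5 → 16 → 8 → 4 → 2 → 1
Total steps = 23

23 steps


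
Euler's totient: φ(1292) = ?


1292 = 2^2 × 17 × 19
Prime factors: 2, 17, 19
φ(1292) = 1292 × (1-1/2) × (1-1/17) × (1-1/19)
= 1292 × 1/2 × 16/17 × 18/19 = 576

φ(1292) = 576


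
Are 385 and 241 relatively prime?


Euclidean algorithm:
385 = 1 * 241 + 144
241 = 1 * 144 + 97
144 = 1 * 97 + 47
97 = 2 * 47 + 3
47 = 15 * 3 + 2
3 = 1 * 2 + 1
2 = 2 * 1 + 0
GCD(385, 241) = 1

Yes, coprime (GCD = 1)


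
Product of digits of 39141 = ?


3 × 9 × 1 × 4 × 1 = 108


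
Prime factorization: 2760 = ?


2760 / 2 = 1380
1380 / 2 = 690
690 / 2 = 345
345 / 3 = 115
115 / 5 = 23
23 / 23 = 1
2760 = 2^3 × 3 × 5 × 23


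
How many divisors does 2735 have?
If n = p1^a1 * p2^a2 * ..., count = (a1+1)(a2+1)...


2735 = 5^1 × 547^1
d(2735) = (1+1) × (1+1) = 4

4 divisors


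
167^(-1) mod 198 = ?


Use the extended Euclidean algorithm on (198, 167); each row r = 198*s + 167*t:
r=198, s=1, t=0
r=167, s=0, t=1
q=1: r=31, s=1, t=-1   [198*(1) + 167*(-1) = 31]
q=5: r=12, s=-5, t=6   [198*(-5) + 167*(6) = 12]
q=2: r=7, s=11, t=-13   [198*(11) + 167*(-13) = 7]
q=1: r=5, s=-16, t=19   [198*(-16) + 167*(19) = 5]
q=1: r=2, s=27, t=-32   [198*(27) + 167*(-32) = 2]
q=2: r=1, s=-70, t=83   [198*(-70) + 167*(83) = 1]
q=2: r=0, s=167, t=-198   [198*(167) + 167*(-198) = 0]
GCD = 1 with t = 83, so 167*(83) ≡ 1 (mod 198)
Inverse = 83 mod 198 = 83
Check: 167 * 83 = 13861 ≡ 1 (mod 198)

167^(-1) ≡ 83 (mod 198)


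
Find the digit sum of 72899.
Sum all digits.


7 + 2 + 8 + 9 + 9 = 35


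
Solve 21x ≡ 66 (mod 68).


GCD(21, 68) = 1, unique solution
a^(-1) mod 68 = 13
x = 13 * 66 mod 68 = 42

x ≡ 42 (mod 68)


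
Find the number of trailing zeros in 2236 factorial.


floor(2236/5) = 447
floor(2236/25) = 89
floor(2236/125) = 17
floor(2236/625) = 3
Total = 556

556 trailing zeros


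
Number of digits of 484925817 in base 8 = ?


484925817 in base 8 = 3471660571
Number of digits = 10

10 digits (base 8)


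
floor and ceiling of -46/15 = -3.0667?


-46/15 = -3.0667
floor = -4
ceil = -3

floor = -4, ceil = -3


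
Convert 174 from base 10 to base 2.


174 (base 10) = 174 (decimal)
174 (decimal) = 10101110 (base 2)


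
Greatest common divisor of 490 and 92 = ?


490 = 5 * 92 + 30
92 = 3 * 30 + 2
30 = 15 * 2 + 0
GCD = 2


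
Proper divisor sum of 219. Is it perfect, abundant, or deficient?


Proper divisors: 1, 3, 73
Sum = 1 + 3 + 73 = 77
77 < 219 → deficient

s(219) = 77 (deficient)


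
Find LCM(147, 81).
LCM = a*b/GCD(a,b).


GCD(147, 81) = 3
LCM = 147*81/3 = 11907/3 = 3969

LCM = 3969


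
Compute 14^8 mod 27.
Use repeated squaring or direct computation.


14^1 mod 27 = 14
14^2 mod 27 = 7
14^3 mod 27 = 17
14^4 mod 27 = 22
14^5 mod 27 = 11
14^6 mod 27 = 19
14^7 mod 27 = 23
14^8 mod 27 = 25


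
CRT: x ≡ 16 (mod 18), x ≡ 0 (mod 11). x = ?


M = 18*11 = 198
M1 = M/18 = 11, M2 = M/11 = 18
M1^(-1) mod 18 = 5, M2^(-1) mod 11 = 8
x = 16*11*5 + 0*18*8 = 880
880 mod 198 = 88
Check: 88 mod 18 = 16 ✓, 88 mod 11 = 0 ✓

x ≡ 88 (mod 198)


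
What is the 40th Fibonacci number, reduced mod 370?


F(k) mod 370 for k=1..40:
1, 1, 2, 3, 5, 8, 13, 21, 34, 55, 89, 144, 233, 7, 240, 247, 117, 364, 111, 105, 216, 321, 167, 118, 285, 33, 318, 351, 299, 280, 209, 119, 328, 77, 35, 112, 147, 259, 36, 295
F(40) mod 370 = 295


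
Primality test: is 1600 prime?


1600 / 2 = 800 (exact division)
1600 is NOT prime.

No, 1600 is not prime


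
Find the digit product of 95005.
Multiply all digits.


9 × 5 × 0 × 0 × 5 = 0


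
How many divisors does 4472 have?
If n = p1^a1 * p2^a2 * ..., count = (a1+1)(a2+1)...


4472 = 2^3 × 13^1 × 43^1
d(4472) = (3+1) × (1+1) × (1+1) = 16

16 divisors


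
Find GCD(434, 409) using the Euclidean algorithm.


434 = 1 * 409 + 25
409 = 16 * 25 + 9
25 = 2 * 9 + 7
9 = 1 * 7 + 2
7 = 3 * 2 + 1
2 = 2 * 1 + 0
GCD = 1


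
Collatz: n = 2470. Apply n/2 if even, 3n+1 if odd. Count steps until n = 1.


2470 → 1235 → 3706 → 1853 → 5560 → 2780 → 1390 → 695 → 2086 → 1043 → 3130 → 1565 → 4696 → 2348 → 1174 → 587 → 1762 → 881 → 2644 → 1322 → 661 → 1984 → 992 → 496 → 248 → 124 → 62 → 31 → 94 → 47 → 142 → 71 → 214 → 107 → 322 → 161 → 484 → 242 → 121 → 364 → 182 → 91 → 274 → 137 → 412 → 206 → 103 → 310 → 155 → 466 → 233 → 700 → 350 → 175 → 526 → 263 → 790 → 395 → 1186 → 593 → 1780 → 890 → 445 → 1336 → 668 → 334 → 167 → 502 → 251 → 754 → 377 → 1132 → 566 → 283 → 850 → 425 → 1276 → 638 → 319 → 958 → 479 → 1438 → 719 → 2158 → 1079 → 3238 → 1619 → 4858 → 2429 → 7288 → 3644 → 1822 → 911 → 2734 → 1367 → 4102 → 2051 → 6154 → 3077 → 9232 → 4616 → 2308 → 1154 → 577 → 1732 → 866 → 433 → 1300 → 650 → 325 → 976 → 488 → 244 → 122 → 61 → 184 → 92 → 46 → 23 → 70 → 35 → 106 → 53 → 160 → 80 → 40 → 20 → 10 → 5 → 16 → 8 → 4 → 2 → 1
Total steps = 133

133 steps


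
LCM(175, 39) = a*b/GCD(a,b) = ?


GCD(175, 39) = 1
LCM = 175*39/1 = 6825/1 = 6825

LCM = 6825


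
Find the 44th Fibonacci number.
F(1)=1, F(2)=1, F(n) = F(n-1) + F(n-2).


Sequence: 1, 1, 2, 3, 5, 8, 13, 21, 34, 55, 89, 144, 233, 377, 610, 987, 1597, 2584, 4181, 6765, 10946, 17711, 28657, 46368, 75025, 121393, 196418, 317811, 514229, 832040, 1346269, 2178309, 3524578, 5702887, 9227465, 14930352, 24157817, 39088169, 63245986, 102334155, 165580141, 267914296, 433494437, 701408733
F(44) = 701408733


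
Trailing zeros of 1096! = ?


floor(1096/5) = 219
floor(1096/25) = 43
floor(1096/125) = 8
floor(1096/625) = 1
Total = 271

271 trailing zeros


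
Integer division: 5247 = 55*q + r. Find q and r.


5247 = 55 * 95 + 22
Check: 5225 + 22 = 5247

q = 95, r = 22


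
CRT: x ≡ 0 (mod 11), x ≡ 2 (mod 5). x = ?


M = 11*5 = 55
M1 = M/11 = 5, M2 = M/5 = 11
M1^(-1) mod 11 = 9, M2^(-1) mod 5 = 1
x = 0*5*9 + 2*11*1 = 22
22 mod 55 = 22
Check: 22 mod 11 = 0 ✓, 22 mod 5 = 2 ✓

x ≡ 22 (mod 55)


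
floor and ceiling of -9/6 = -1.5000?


-9/6 = -1.5000
floor = -2
ceil = -1

floor = -2, ceil = -1


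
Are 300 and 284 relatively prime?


Euclidean algorithm:
300 = 1 * 284 + 16
284 = 17 * 16 + 12
16 = 1 * 12 + 4
12 = 3 * 4 + 0
GCD(300, 284) = 4

No, not coprime (GCD = 4)


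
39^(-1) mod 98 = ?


Use the extended Euclidean algorithm on (98, 39); each row r = 98*s + 39*t:
r=98, s=1, t=0
r=39, s=0, t=1
q=2: r=20, s=1, t=-2   [98*(1) + 39*(-2) = 20]
q=1: r=19, s=-1, t=3   [98*(-1) + 39*(3) = 19]
q=1: r=1, s=2, t=-5   [98*(2) + 39*(-5) = 1]
q=19: r=0, s=-39, t=98   [98*(-39) + 39*(98) = 0]
GCD = 1 with t = -5, so 39*(-5) ≡ 1 (mod 98)
Inverse = -5 mod 98 = 93
Check: 39 * 93 = 3627 ≡ 1 (mod 98)

39^(-1) ≡ 93 (mod 98)


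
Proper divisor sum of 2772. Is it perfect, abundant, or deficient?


Proper divisors: 1, 2, 3, 4, 6, 7, 9, 11, 12, 14, 18, 21, 22, 28, 33, 36, 42, 44, 63, 66, 77, 84, 99, 126, 132, 154, 198, 231, 252, 308, 396, 462, 693, 924, 1386
Sum = 1 + 2 + 3 + 4 + 6 + 7 + 9 + 11 + 12 + 14 + 18 + 21 + 22 + 28 + 33 + 36 + 42 + 44 + 63 + 66 + 77 + 84 + 99 + 126 + 132 + 154 + 198 + 231 + 252 + 308 + 396 + 462 + 693 + 924 + 1386 = 5964
5964 > 2772 → abundant

s(2772) = 5964 (abundant)


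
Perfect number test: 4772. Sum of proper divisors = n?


Proper divisors of 4772: 1, 2, 4, 1193, 2386
Sum = 1 + 2 + 4 + 1193 + 2386 = 3586

No, 4772 is not perfect (3586 ≠ 4772)


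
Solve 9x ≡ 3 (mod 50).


GCD(9, 50) = 1, unique solution
a^(-1) mod 50 = 39
x = 39 * 3 mod 50 = 17

x ≡ 17 (mod 50)


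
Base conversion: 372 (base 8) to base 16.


372 (base 8) = 250 (decimal)
250 (decimal) = FA (base 16)


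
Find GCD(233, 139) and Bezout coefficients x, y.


Tabular extended Euclidean (each row: r = 233*s + 139*t):
r=233, s=1, t=0
r=139, s=0, t=1
q=1: r=94, s=1, t=-1   [233*(1) + 139*(-1) = 94]
q=1: r=45, s=-1, t=2   [233*(-1) + 139*(2) = 45]
q=2: r=4, s=3, t=-5   [233*(3) + 139*(-5) = 4]
q=11: r=1, s=-34, t=57   [233*(-34) + 139*(57) = 1]
q=4: r=0, s=139, t=-233   [233*(139) + 139*(-233) = 0]
GCD = 1; from the row with r=1: x=-34, y=57
Check: 233*(-34) + 139*(57) = -7922 + 7923 = 1

GCD = 1, x = -34, y = 57


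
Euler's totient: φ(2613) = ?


2613 = 3 × 13 × 67
Prime factors: 3, 13, 67
φ(2613) = 2613 × (1-1/3) × (1-1/13) × (1-1/67)
= 2613 × 2/3 × 12/13 × 66/67 = 1584

φ(2613) = 1584


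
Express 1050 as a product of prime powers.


1050 / 2 = 525
525 / 3 = 175
175 / 5 = 35
35 / 5 = 7
7 / 7 = 1
1050 = 2 × 3 × 5^2 × 7


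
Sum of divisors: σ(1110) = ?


Divisors of 1110: 1, 2, 3, 5, 6, 10, 15, 30, 37, 74, 111, 185, 222, 370, 555, 1110
Sum = 1 + 2 + 3 + 5 + 6 + 10 + 15 + 30 + 37 + 74 + 111 + 185 + 222 + 370 + 555 + 1110 = 2736

σ(1110) = 2736


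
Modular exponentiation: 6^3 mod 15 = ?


6^1 mod 15 = 6
6^2 mod 15 = 6
6^3 mod 15 = 6


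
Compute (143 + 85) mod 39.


143 + 85 = 228
228 mod 39 = 33


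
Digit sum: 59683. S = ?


5 + 9 + 6 + 8 + 3 = 31


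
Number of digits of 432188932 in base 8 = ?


432188932 in base 8 = 3160527004
Number of digits = 10

10 digits (base 8)


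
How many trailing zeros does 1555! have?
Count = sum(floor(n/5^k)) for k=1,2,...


floor(1555/5) = 311
floor(1555/25) = 62
floor(1555/125) = 12
floor(1555/625) = 2
Total = 387

387 trailing zeros


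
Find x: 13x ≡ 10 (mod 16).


GCD(13, 16) = 1, unique solution
a^(-1) mod 16 = 5
x = 5 * 10 mod 16 = 2

x ≡ 2 (mod 16)


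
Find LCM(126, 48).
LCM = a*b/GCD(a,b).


GCD(126, 48) = 6
LCM = 126*48/6 = 6048/6 = 1008

LCM = 1008


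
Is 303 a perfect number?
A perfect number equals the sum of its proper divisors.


Proper divisors of 303: 1, 3, 101
Sum = 1 + 3 + 101 = 105

No, 303 is not perfect (105 ≠ 303)


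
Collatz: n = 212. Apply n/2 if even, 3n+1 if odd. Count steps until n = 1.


212 → 106 → 53 → 160 → 80 → 40 → 20 → 10 → 5 → 16 → 8 → 4 → 2 → 1
Total steps = 13

13 steps


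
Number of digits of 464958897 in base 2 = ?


464958897 in base 2 = 11011101101101011010110110001
Number of digits = 29

29 digits (base 2)


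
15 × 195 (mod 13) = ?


15 × 195 = 2925
2925 mod 13 = 0


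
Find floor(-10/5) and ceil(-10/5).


-10/5 = -2.0000
floor = -2
ceil = -2

floor = -2, ceil = -2


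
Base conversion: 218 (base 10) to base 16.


218 (base 10) = 218 (decimal)
218 (decimal) = DA (base 16)


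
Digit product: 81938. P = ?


8 × 1 × 9 × 3 × 8 = 1728


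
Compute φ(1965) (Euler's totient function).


1965 = 3 × 5 × 131
Prime factors: 3, 5, 131
φ(1965) = 1965 × (1-1/3) × (1-1/5) × (1-1/131)
= 1965 × 2/3 × 4/5 × 130/131 = 1040

φ(1965) = 1040


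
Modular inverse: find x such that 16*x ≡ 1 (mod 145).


Use the extended Euclidean algorithm on (145, 16); each row r = 145*s + 16*t:
r=145, s=1, t=0
r=16, s=0, t=1
q=9: r=1, s=1, t=-9   [145*(1) + 16*(-9) = 1]
q=16: r=0, s=-16, t=145   [145*(-16) + 16*(145) = 0]
GCD = 1 with t = -9, so 16*(-9) ≡ 1 (mod 145)
Inverse = -9 mod 145 = 136
Check: 16 * 136 = 2176 ≡ 1 (mod 145)

16^(-1) ≡ 136 (mod 145)


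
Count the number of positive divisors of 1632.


1632 = 2^5 × 3^1 × 17^1
d(1632) = (5+1) × (1+1) × (1+1) = 24

24 divisors


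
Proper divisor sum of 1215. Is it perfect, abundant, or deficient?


Proper divisors: 1, 3, 5, 9, 15, 27, 45, 81, 135, 243, 405
Sum = 1 + 3 + 5 + 9 + 15 + 27 + 45 + 81 + 135 + 243 + 405 = 969
969 < 1215 → deficient

s(1215) = 969 (deficient)


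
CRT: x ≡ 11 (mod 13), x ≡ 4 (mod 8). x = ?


M = 13*8 = 104
M1 = M/13 = 8, M2 = M/8 = 13
M1^(-1) mod 13 = 5, M2^(-1) mod 8 = 5
x = 11*8*5 + 4*13*5 = 700
700 mod 104 = 76
Check: 76 mod 13 = 11 ✓, 76 mod 8 = 4 ✓

x ≡ 76 (mod 104)


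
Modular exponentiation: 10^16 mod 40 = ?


10^1 mod 40 = 10
10^2 mod 40 = 20
10^3 mod 40 = 0
10^4 mod 40 = 0
10^5 mod 40 = 0
10^6 mod 40 = 0
10^7 mod 40 = 0
10^8 mod 40 = 0
10^9 mod 40 = 0
10^10 mod 40 = 0
10^11 mod 40 = 0
10^12 mod 40 = 0
10^13 mod 40 = 0
10^14 mod 40 = 0
10^15 mod 40 = 0
10^16 mod 40 = 0


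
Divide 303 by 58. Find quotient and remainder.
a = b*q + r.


303 = 58 * 5 + 13
Check: 290 + 13 = 303

q = 5, r = 13


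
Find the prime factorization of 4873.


4873 / 11 = 443
443 / 443 = 1
4873 = 11 × 443


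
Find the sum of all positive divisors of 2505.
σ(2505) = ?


Divisors of 2505: 1, 3, 5, 15, 167, 501, 835, 2505
Sum = 1 + 3 + 5 + 15 + 167 + 501 + 835 + 2505 = 4032

σ(2505) = 4032


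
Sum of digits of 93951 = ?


9 + 3 + 9 + 5 + 1 = 27


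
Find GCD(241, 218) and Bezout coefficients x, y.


Tabular extended Euclidean (each row: r = 241*s + 218*t):
r=241, s=1, t=0
r=218, s=0, t=1
q=1: r=23, s=1, t=-1   [241*(1) + 218*(-1) = 23]
q=9: r=11, s=-9, t=10   [241*(-9) + 218*(10) = 11]
q=2: r=1, s=19, t=-21   [241*(19) + 218*(-21) = 1]
q=11: r=0, s=-218, t=241   [241*(-218) + 218*(241) = 0]
GCD = 1; from the row with r=1: x=19, y=-21
Check: 241*(19) + 218*(-21) = 4579 - 4578 = 1

GCD = 1, x = 19, y = -21


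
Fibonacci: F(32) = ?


Sequence: 1, 1, 2, 3, 5, 8, 13, 21, 34, 55, 89, 144, 233, 377, 610, 987, 1597, 2584, 4181, 6765, 10946, 17711, 28657, 46368, 75025, 121393, 196418, 317811, 514229, 832040, 1346269, 2178309
F(32) = 2178309


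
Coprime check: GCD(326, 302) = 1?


Euclidean algorithm:
326 = 1 * 302 + 24
302 = 12 * 24 + 14
24 = 1 * 14 + 10
14 = 1 * 10 + 4
10 = 2 * 4 + 2
4 = 2 * 2 + 0
GCD(326, 302) = 2

No, not coprime (GCD = 2)


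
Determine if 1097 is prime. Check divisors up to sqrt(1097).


Check divisors up to sqrt(1097) = 33.1210
No divisors found.
1097 is prime.

Yes, 1097 is prime


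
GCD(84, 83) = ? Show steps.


84 = 1 * 83 + 1
83 = 83 * 1 + 0
GCD = 1


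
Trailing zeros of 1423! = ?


floor(1423/5) = 284
floor(1423/25) = 56
floor(1423/125) = 11
floor(1423/625) = 2
Total = 353

353 trailing zeros


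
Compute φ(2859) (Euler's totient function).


2859 = 3 × 953
Prime factors: 3, 953
φ(2859) = 2859 × (1-1/3) × (1-1/953)
= 2859 × 2/3 × 952/953 = 1904

φ(2859) = 1904


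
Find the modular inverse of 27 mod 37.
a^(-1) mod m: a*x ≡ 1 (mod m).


Use the extended Euclidean algorithm on (37, 27); each row r = 37*s + 27*t:
r=37, s=1, t=0
r=27, s=0, t=1
q=1: r=10, s=1, t=-1   [37*(1) + 27*(-1) = 10]
q=2: r=7, s=-2, t=3   [37*(-2) + 27*(3) = 7]
q=1: r=3, s=3, t=-4   [37*(3) + 27*(-4) = 3]
q=2: r=1, s=-8, t=11   [37*(-8) + 27*(11) = 1]
q=3: r=0, s=27, t=-37   [37*(27) + 27*(-37) = 0]
GCD = 1 with t = 11, so 27*(11) ≡ 1 (mod 37)
Inverse = 11 mod 37 = 11
Check: 27 * 11 = 297 ≡ 1 (mod 37)

27^(-1) ≡ 11 (mod 37)


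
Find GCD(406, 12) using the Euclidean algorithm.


406 = 33 * 12 + 10
12 = 1 * 10 + 2
10 = 5 * 2 + 0
GCD = 2


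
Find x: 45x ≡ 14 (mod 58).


GCD(45, 58) = 1, unique solution
a^(-1) mod 58 = 49
x = 49 * 14 mod 58 = 48

x ≡ 48 (mod 58)


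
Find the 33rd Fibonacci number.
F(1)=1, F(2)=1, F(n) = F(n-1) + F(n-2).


Sequence: 1, 1, 2, 3, 5, 8, 13, 21, 34, 55, 89, 144, 233, 377, 610, 987, 1597, 2584, 4181, 6765, 10946, 17711, 28657, 46368, 75025, 121393, 196418, 317811, 514229, 832040, 1346269, 2178309, 3524578
F(33) = 3524578


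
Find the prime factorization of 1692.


1692 / 2 = 846
846 / 2 = 423
423 / 3 = 141
141 / 3 = 47
47 / 47 = 1
1692 = 2^2 × 3^2 × 47


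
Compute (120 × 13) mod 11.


120 × 13 = 1560
1560 mod 11 = 9


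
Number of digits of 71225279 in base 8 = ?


71225279 in base 8 = 417547677
Number of digits = 9

9 digits (base 8)


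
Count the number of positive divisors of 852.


852 = 2^2 × 3^1 × 71^1
d(852) = (2+1) × (1+1) × (1+1) = 12

12 divisors


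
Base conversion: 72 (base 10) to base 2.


72 (base 10) = 72 (decimal)
72 (decimal) = 1001000 (base 2)


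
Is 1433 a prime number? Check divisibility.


Check divisors up to sqrt(1433) = 37.8550
No divisors found.
1433 is prime.

Yes, 1433 is prime


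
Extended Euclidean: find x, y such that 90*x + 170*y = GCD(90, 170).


Tabular extended Euclidean (each row: r = 90*s + 170*t):
r=90, s=1, t=0
r=170, s=0, t=1
q=0: r=90, s=1, t=0   [90*(1) + 170*(0) = 90]
q=1: r=80, s=-1, t=1   [90*(-1) + 170*(1) = 80]
q=1: r=10, s=2, t=-1   [90*(2) + 170*(-1) = 10]
q=8: r=0, s=-17, t=9   [90*(-17) + 170*(9) = 0]
GCD = 10; from the row with r=10: x=2, y=-1
Check: 90*(2) + 170*(-1) = 180 - 170 = 10

GCD = 10, x = 2, y = -1


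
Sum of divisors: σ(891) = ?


Divisors of 891: 1, 3, 9, 11, 27, 33, 81, 99, 297, 891
Sum = 1 + 3 + 9 + 11 + 27 + 33 + 81 + 99 + 297 + 891 = 1452

σ(891) = 1452


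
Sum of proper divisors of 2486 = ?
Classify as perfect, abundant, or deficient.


Proper divisors: 1, 2, 11, 22, 113, 226, 1243
Sum = 1 + 2 + 11 + 22 + 113 + 226 + 1243 = 1618
1618 < 2486 → deficient

s(2486) = 1618 (deficient)


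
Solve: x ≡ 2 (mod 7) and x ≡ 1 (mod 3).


M = 7*3 = 21
M1 = M/7 = 3, M2 = M/3 = 7
M1^(-1) mod 7 = 5, M2^(-1) mod 3 = 1
x = 2*3*5 + 1*7*1 = 37
37 mod 21 = 16
Check: 16 mod 7 = 2 ✓, 16 mod 3 = 1 ✓

x ≡ 16 (mod 21)


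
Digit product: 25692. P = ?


2 × 5 × 6 × 9 × 2 = 1080


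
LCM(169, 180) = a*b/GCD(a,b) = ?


GCD(169, 180) = 1
LCM = 169*180/1 = 30420/1 = 30420

LCM = 30420


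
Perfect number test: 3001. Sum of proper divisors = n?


Proper divisors of 3001: 1
Sum = 1 = 1

No, 3001 is not perfect (1 ≠ 3001)


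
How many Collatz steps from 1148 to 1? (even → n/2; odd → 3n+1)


1148 → 574 → 287 → 862 → 431 → 1294 → 647 → 1942 → 971 → 2914 → 1457 → 4372 → 2186 → 1093 → 3280 → 1640 → 820 → 410 → 205 → 616 → 308 → 154 → 77 → 232 → 116 → 58 → 29 → 88 → 44 → 22 → 11 → 34 → 17 → 52 → 26 → 13 → 40 → 20 → 10 → 5 → 16 → 8 → 4 → 2 → 1
Total steps = 44

44 steps


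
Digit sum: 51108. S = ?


5 + 1 + 1 + 0 + 8 = 15


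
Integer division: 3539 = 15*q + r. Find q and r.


3539 = 15 * 235 + 14
Check: 3525 + 14 = 3539

q = 235, r = 14


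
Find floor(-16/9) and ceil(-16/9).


-16/9 = -1.7778
floor = -2
ceil = -1

floor = -2, ceil = -1


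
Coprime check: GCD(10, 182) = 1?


Euclidean algorithm:
182 = 18 * 10 + 2
10 = 5 * 2 + 0
GCD(10, 182) = 2

No, not coprime (GCD = 2)


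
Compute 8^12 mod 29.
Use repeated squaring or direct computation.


8^1 mod 29 = 8
8^2 mod 29 = 6
8^3 mod 29 = 19
8^4 mod 29 = 7
8^5 mod 29 = 27
8^6 mod 29 = 13
8^7 mod 29 = 17
8^8 mod 29 = 20
8^9 mod 29 = 15
8^10 mod 29 = 4
8^11 mod 29 = 3
8^12 mod 29 = 24


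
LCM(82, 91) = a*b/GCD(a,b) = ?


GCD(82, 91) = 1
LCM = 82*91/1 = 7462/1 = 7462

LCM = 7462


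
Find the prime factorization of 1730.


1730 / 2 = 865
865 / 5 = 173
173 / 173 = 1
1730 = 2 × 5 × 173


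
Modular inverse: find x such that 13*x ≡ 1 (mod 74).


Use the extended Euclidean algorithm on (74, 13); each row r = 74*s + 13*t:
r=74, s=1, t=0
r=13, s=0, t=1
q=5: r=9, s=1, t=-5   [74*(1) + 13*(-5) = 9]
q=1: r=4, s=-1, t=6   [74*(-1) + 13*(6) = 4]
q=2: r=1, s=3, t=-17   [74*(3) + 13*(-17) = 1]
q=4: r=0, s=-13, t=74   [74*(-13) + 13*(74) = 0]
GCD = 1 with t = -17, so 13*(-17) ≡ 1 (mod 74)
Inverse = -17 mod 74 = 57
Check: 13 * 57 = 741 ≡ 1 (mod 74)

13^(-1) ≡ 57 (mod 74)


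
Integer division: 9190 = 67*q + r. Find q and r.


9190 = 67 * 137 + 11
Check: 9179 + 11 = 9190

q = 137, r = 11


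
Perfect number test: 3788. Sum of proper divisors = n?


Proper divisors of 3788: 1, 2, 4, 947, 1894
Sum = 1 + 2 + 4 + 947 + 1894 = 2848

No, 3788 is not perfect (2848 ≠ 3788)


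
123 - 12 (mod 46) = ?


123 - 12 = 111
111 mod 46 = 19


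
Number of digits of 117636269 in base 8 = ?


117636269 in base 8 = 700576255
Number of digits = 9

9 digits (base 8)


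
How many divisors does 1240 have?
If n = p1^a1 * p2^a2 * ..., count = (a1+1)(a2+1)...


1240 = 2^3 × 5^1 × 31^1
d(1240) = (3+1) × (1+1) × (1+1) = 16

16 divisors


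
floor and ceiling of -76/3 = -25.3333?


-76/3 = -25.3333
floor = -26
ceil = -25

floor = -26, ceil = -25


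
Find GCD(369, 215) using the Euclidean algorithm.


369 = 1 * 215 + 154
215 = 1 * 154 + 61
154 = 2 * 61 + 32
61 = 1 * 32 + 29
32 = 1 * 29 + 3
29 = 9 * 3 + 2
3 = 1 * 2 + 1
2 = 2 * 1 + 0
GCD = 1


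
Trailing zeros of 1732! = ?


floor(1732/5) = 346
floor(1732/25) = 69
floor(1732/125) = 13
floor(1732/625) = 2
Total = 430

430 trailing zeros


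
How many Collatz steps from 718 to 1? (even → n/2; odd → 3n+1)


718 → 359 → 1078 → 539 → 1618 → 809 → 2428 → 1214 → 607 → 1822 → 911 → 2734 → 1367 → 4102 → 2051 → 6154 → 3077 → 9232 → 4616 → 2308 → 1154 → 577 → 1732 → 866 → 433 → 1300 → 650 → 325 → 976 → 488 → 244 → 122 → 61 → 184 → 92 → 46 → 23 → 70 → 35 → 106 → 53 → 160 → 80 → 40 → 20 → 10 → 5 → 16 → 8 → 4 → 2 → 1
Total steps = 51

51 steps


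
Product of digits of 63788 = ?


6 × 3 × 7 × 8 × 8 = 8064


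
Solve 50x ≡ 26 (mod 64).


GCD(50, 64) = 2 divides 26
Divide: 25x ≡ 13 (mod 32)
x ≡ 21 (mod 32)


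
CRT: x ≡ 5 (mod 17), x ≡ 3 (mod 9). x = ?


M = 17*9 = 153
M1 = M/17 = 9, M2 = M/9 = 17
M1^(-1) mod 17 = 2, M2^(-1) mod 9 = 8
x = 5*9*2 + 3*17*8 = 498
498 mod 153 = 39
Check: 39 mod 17 = 5 ✓, 39 mod 9 = 3 ✓

x ≡ 39 (mod 153)


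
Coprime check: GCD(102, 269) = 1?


Euclidean algorithm:
269 = 2 * 102 + 65
102 = 1 * 65 + 37
65 = 1 * 37 + 28
37 = 1 * 28 + 9
28 = 3 * 9 + 1
9 = 9 * 1 + 0
GCD(102, 269) = 1

Yes, coprime (GCD = 1)


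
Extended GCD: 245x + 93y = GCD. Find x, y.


Tabular extended Euclidean (each row: r = 245*s + 93*t):
r=245, s=1, t=0
r=93, s=0, t=1
q=2: r=59, s=1, t=-2   [245*(1) + 93*(-2) = 59]
q=1: r=34, s=-1, t=3   [245*(-1) + 93*(3) = 34]
q=1: r=25, s=2, t=-5   [245*(2) + 93*(-5) = 25]
q=1: r=9, s=-3, t=8   [245*(-3) + 93*(8) = 9]
q=2: r=7, s=8, t=-21   [245*(8) + 93*(-21) = 7]
q=1: r=2, s=-11, t=29   [245*(-11) + 93*(29) = 2]
q=3: r=1, s=41, t=-108   [245*(41) + 93*(-108) = 1]
q=2: r=0, s=-93, t=245   [245*(-93) + 93*(245) = 0]
GCD = 1; from the row with r=1: x=41, y=-108
Check: 245*(41) + 93*(-108) = 10045 - 10044 = 1

GCD = 1, x = 41, y = -108


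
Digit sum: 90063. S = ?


9 + 0 + 0 + 6 + 3 = 18


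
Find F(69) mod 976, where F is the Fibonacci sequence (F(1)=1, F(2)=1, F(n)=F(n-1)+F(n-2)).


F(k) mod 976 for k=1..69:
1, 1, 2, 3, 5, 8, 13, 21, 34, 55, 89, 144, 233, 377, 610, 11, 621, 632, 277, 909, 210, 143, 353, 496, 849, 369, 242, 611, 853, 488, 365, 853, 242, 119, 361, 480, 841, 345, 210, 555, 765, 344, 133, 477, 610, 111, 721, 832, 577, 433, 34, 467, 501, 968, 493, 485, 2, 487, 489, 0, 489, 489, 2, 491, 493, 8, 501, 509, 34
F(69) mod 976 = 34


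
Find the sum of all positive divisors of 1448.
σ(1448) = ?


Divisors of 1448: 1, 2, 4, 8, 181, 362, 724, 1448
Sum = 1 + 2 + 4 + 8 + 181 + 362 + 724 + 1448 = 2730

σ(1448) = 2730


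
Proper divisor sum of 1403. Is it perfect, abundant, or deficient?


Proper divisors: 1, 23, 61
Sum = 1 + 23 + 61 = 85
85 < 1403 → deficient

s(1403) = 85 (deficient)


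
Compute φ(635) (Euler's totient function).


635 = 5 × 127
Prime factors: 5, 127
φ(635) = 635 × (1-1/5) × (1-1/127)
= 635 × 4/5 × 126/127 = 504

φ(635) = 504


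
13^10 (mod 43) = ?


13^1 mod 43 = 13
13^2 mod 43 = 40
13^3 mod 43 = 4
13^4 mod 43 = 9
13^5 mod 43 = 31
13^6 mod 43 = 16
13^7 mod 43 = 36
13^8 mod 43 = 38
13^9 mod 43 = 21
13^10 mod 43 = 15


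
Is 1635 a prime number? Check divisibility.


1635 / 3 = 545 (exact division)
1635 is NOT prime.

No, 1635 is not prime


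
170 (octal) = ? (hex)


170 (base 8) = 120 (decimal)
120 (decimal) = 78 (base 16)


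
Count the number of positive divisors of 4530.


4530 = 2^1 × 3^1 × 5^1 × 151^1
d(4530) = (1+1) × (1+1) × (1+1) × (1+1) = 16

16 divisors


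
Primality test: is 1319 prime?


Check divisors up to sqrt(1319) = 36.3180
No divisors found.
1319 is prime.

Yes, 1319 is prime


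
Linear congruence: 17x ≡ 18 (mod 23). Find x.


GCD(17, 23) = 1, unique solution
a^(-1) mod 23 = 19
x = 19 * 18 mod 23 = 20

x ≡ 20 (mod 23)


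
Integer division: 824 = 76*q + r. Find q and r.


824 = 76 * 10 + 64
Check: 760 + 64 = 824

q = 10, r = 64


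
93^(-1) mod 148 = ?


Use the extended Euclidean algorithm on (148, 93); each row r = 148*s + 93*t:
r=148, s=1, t=0
r=93, s=0, t=1
q=1: r=55, s=1, t=-1   [148*(1) + 93*(-1) = 55]
q=1: r=38, s=-1, t=2   [148*(-1) + 93*(2) = 38]
q=1: r=17, s=2, t=-3   [148*(2) + 93*(-3) = 17]
q=2: r=4, s=-5, t=8   [148*(-5) + 93*(8) = 4]
q=4: r=1, s=22, t=-35   [148*(22) + 93*(-35) = 1]
q=4: r=0, s=-93, t=148   [148*(-93) + 93*(148) = 0]
GCD = 1 with t = -35, so 93*(-35) ≡ 1 (mod 148)
Inverse = -35 mod 148 = 113
Check: 93 * 113 = 10509 ≡ 1 (mod 148)

93^(-1) ≡ 113 (mod 148)


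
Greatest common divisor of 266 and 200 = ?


266 = 1 * 200 + 66
200 = 3 * 66 + 2
66 = 33 * 2 + 0
GCD = 2


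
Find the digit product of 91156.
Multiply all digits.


9 × 1 × 1 × 5 × 6 = 270


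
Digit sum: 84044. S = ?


8 + 4 + 0 + 4 + 4 = 20


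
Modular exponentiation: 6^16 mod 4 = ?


6^1 mod 4 = 2
6^2 mod 4 = 0
6^3 mod 4 = 0
6^4 mod 4 = 0
6^5 mod 4 = 0
6^6 mod 4 = 0
6^7 mod 4 = 0
6^8 mod 4 = 0
6^9 mod 4 = 0
6^10 mod 4 = 0
6^11 mod 4 = 0
6^12 mod 4 = 0
6^13 mod 4 = 0
6^14 mod 4 = 0
6^15 mod 4 = 0
6^16 mod 4 = 0


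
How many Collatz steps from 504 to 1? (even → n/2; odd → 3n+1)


504 → 252 → 126 → 63 → 190 → 95 → 286 → 143 → 430 → 215 → 646 → 323 → 970 → 485 → 1456 → 728 → 364 → 182 → 91 → 274 → 137 → 412 → 206 → 103 → 310 → 155 → 466 → 233 → 700 → 350 → 175 → 526 → 263 → 790 → 395 → 1186 → 593 → 1780 → 890 → 445 → 1336 → 668 → 334 → 167 → 502 → 251 → 754 → 377 → 1132 → 566 → 283 → 850 → 425 → 1276 → 638 → 319 → 958 → 479 → 1438 → 719 → 2158 → 1079 → 3238 → 1619 → 4858 → 2429 → 7288 → 3644 → 1822 → 911 → 2734 → 1367 → 4102 → 2051 → 6154 → 3077 → 9232 → 4616 → 2308 → 1154 → 577 → 1732 → 866 → 433 → 1300 → 650 → 325 → 976 → 488 → 244 → 122 → 61 → 184 → 92 → 46 → 23 → 70 → 35 → 106 → 53 → 160 → 80 → 40 → 20 → 10 → 5 → 16 → 8 → 4 → 2 → 1
Total steps = 110

110 steps


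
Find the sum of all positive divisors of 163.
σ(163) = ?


Divisors of 163: 1, 163
Sum = 1 + 163 = 164

σ(163) = 164


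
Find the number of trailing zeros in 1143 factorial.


floor(1143/5) = 228
floor(1143/25) = 45
floor(1143/125) = 9
floor(1143/625) = 1
Total = 283

283 trailing zeros


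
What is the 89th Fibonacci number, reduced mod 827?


F(k) mod 827 for k=1..89:
1, 1, 2, 3, 5, 8, 13, 21, 34, 55, 89, 144, 233, 377, 610, 160, 770, 103, 46, 149, 195, 344, 539, 56, 595, 651, 419, 243, 662, 78, 740, 818, 731, 722, 626, 521, 320, 14, 334, 348, 682, 203, 58, 261, 319, 580, 72, 652, 724, 549, 446, 168, 614, 782, 569, 524, 266, 790, 229, 192, 421, 613, 207, 820, 200, 193, 393, 586, 152, 738, 63, 801, 37, 11, 48, 59, 107, 166, 273, 439, 712, 324, 209, 533, 742, 448, 363, 811, 347
F(89) mod 827 = 347


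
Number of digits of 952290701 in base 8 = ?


952290701 in base 8 = 7060546615
Number of digits = 10

10 digits (base 8)


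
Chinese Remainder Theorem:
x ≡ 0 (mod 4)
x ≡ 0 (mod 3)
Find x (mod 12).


M = 4*3 = 12
M1 = M/4 = 3, M2 = M/3 = 4
M1^(-1) mod 4 = 3, M2^(-1) mod 3 = 1
x = 0*3*3 + 0*4*1 = 0
0 mod 12 = 0
Check: 0 mod 4 = 0 ✓, 0 mod 3 = 0 ✓

x ≡ 0 (mod 12)
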